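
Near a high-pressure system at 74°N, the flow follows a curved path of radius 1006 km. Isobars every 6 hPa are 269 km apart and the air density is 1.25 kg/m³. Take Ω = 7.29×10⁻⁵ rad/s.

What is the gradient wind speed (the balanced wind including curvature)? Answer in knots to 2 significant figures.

28 knots

Coriolis parameter at 74°N:
f = 2Ω sin φ = 2 × 7.29×10⁻⁵ × sin 74° = 1.40×10⁻⁴ s⁻¹
Pressure gradient: |∂P/∂n| = 600 Pa / 269000 m = 2.23×10⁻³ Pa/m
Geostrophic speed: V_g = |∂P/∂n|/(fρ) = 2.23×10⁻³/(1.40×10⁻⁴ × 1.25) = 12.7 m/s
Around a high, pressure-gradient force acts outward with centrifugal, so Coriolis balances both:
fV = (1/ρ)|∂P/∂n| + V²/R  →  V² − fR·V + fR·V_g = 0
With fR = 1.40×10⁻⁴ × 1006×10³ m = 141 m/s:
V = [fR − √((fR)² − 4 fR V_g)]/2 = [141 − √(141² − 4×141×12.7)]/2 = 14.2 m/s
Supergeostrophic (V > V_g = 12.7 m/s), as expected around a high.
Converting: 14.2 m/s × 1.944 = 28 knots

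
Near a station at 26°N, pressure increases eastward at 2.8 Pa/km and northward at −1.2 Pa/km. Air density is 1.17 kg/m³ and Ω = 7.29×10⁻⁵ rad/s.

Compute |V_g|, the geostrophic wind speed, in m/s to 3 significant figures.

40.7 m/s

Coriolis parameter at 26°N:
f = 2Ω sin φ = 2 × 7.29×10⁻⁵ × sin 26° = 6.39×10⁻⁵ s⁻¹
Component geostrophic relations (x east, y north):
u_g = −(1/(fρ)) ∂P/∂y,  v_g = (1/(fρ)) ∂P/∂x
u_g = −(−1.2×10⁻³)/(6.39×10⁻⁵ × 1.17) = 16.0 m/s;  v_g = (2.8×10⁻³)/(6.39×10⁻⁵ × 1.17) = 37.4 m/s
|V_g| = √(u_g² + v_g²) = 40.7 m/s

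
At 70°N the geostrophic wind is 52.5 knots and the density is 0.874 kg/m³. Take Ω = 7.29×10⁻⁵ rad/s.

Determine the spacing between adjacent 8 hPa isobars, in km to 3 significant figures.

Coriolis parameter at 70°N:
f = 2Ω sin φ = 2 × 7.29×10⁻⁵ × sin 70° = 1.37×10⁻⁴ s⁻¹
Wind speed in SI: 52.5 knots = 27.0 m/s
Geostrophic balance rearranged: |∂P/∂n| = f ρ V_g
|∂P/∂n| = 1.37×10⁻⁴ × 0.874 × 27.0 = 3.23×10⁻³ Pa/m
Isobar spacing: Δn = ΔP/|∂P/∂n| = 800 Pa / 3.23×10⁻³ Pa/m = 247365 m ≈ 247 km

247 km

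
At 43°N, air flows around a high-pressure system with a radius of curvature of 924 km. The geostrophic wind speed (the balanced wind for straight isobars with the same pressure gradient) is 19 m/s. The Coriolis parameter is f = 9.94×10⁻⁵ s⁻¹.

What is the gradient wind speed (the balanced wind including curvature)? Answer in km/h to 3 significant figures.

96.7 km/h

Around a high, pressure-gradient force acts outward with centrifugal, so Coriolis balances both:
fV = (1/ρ)|∂P/∂n| + V²/R  →  V² − fR·V + fR·V_g = 0
With fR = 9.94×10⁻⁵ × 924×10³ m = 91.8 m/s:
V = [fR − √((fR)² − 4 fR V_g)]/2 = [91.8 − √(91.8² − 4×91.8×19)]/2 = 26.8 m/s
Supergeostrophic (V > V_g = 19 m/s), as expected around a high.
Converting: 26.8 m/s × 3.6 = 96.7 km/h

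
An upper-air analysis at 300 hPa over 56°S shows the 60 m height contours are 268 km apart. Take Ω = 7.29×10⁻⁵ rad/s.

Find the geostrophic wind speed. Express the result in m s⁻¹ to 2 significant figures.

Coriolis parameter at 56°S:
f = 2Ω sin φ = 2 × 7.29×10⁻⁵ × sin 56° = 1.21×10⁻⁴ s⁻¹
Height gradient: |∂Z/∂n| = 60 m / 268000 m = 2.24×10⁻⁴
On a pressure surface, geostrophic balance gives V_g = (g/f)|∂Z/∂n|:
V_g = 9.81 × 2.24×10⁻⁴ / 1.21×10⁻⁴ = 18.2 m/s

18 m s⁻¹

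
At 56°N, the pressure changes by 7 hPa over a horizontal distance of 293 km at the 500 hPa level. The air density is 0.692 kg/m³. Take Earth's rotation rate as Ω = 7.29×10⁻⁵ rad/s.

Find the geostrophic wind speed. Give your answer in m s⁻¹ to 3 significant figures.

Coriolis parameter at 56°N:
f = 2Ω sin φ = 2 × 7.29×10⁻⁵ × sin 56° = 1.21×10⁻⁴ s⁻¹
Pressure gradient: |∂P/∂n| = 700 Pa / 293000 m = 2.39×10⁻³ Pa/m
Geostrophic balance (pressure-gradient force = Coriolis force):
V_g = (1/(fρ)) |∂P/∂n| = 2.39×10⁻³ / (1.21×10⁻⁴ × 0.692) = 28.6 m/s

28.6 m s⁻¹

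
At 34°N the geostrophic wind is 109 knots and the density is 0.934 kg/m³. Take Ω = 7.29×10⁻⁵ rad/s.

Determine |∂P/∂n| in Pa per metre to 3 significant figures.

4.27×10⁻³ Pa/m

Coriolis parameter at 34°N:
f = 2Ω sin φ = 2 × 7.29×10⁻⁵ × sin 34° = 8.15×10⁻⁵ s⁻¹
Wind speed in SI: 109 knots = 56.1 m/s
Geostrophic balance rearranged: |∂P/∂n| = f ρ V_g
|∂P/∂n| = 8.15×10⁻⁵ × 0.934 × 56.1 = 4.27×10⁻³ Pa/m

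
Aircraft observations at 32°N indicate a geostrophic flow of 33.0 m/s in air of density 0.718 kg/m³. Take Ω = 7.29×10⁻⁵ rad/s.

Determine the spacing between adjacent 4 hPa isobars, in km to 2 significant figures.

220 km

Coriolis parameter at 32°N:
f = 2Ω sin φ = 2 × 7.29×10⁻⁵ × sin 32° = 7.73×10⁻⁵ s⁻¹
Geostrophic balance rearranged: |∂P/∂n| = f ρ V_g
|∂P/∂n| = 7.73×10⁻⁵ × 0.718 × 33.0 = 1.83×10⁻³ Pa/m
Isobar spacing: Δn = ΔP/|∂P/∂n| = 400 Pa / 1.83×10⁻³ Pa/m = 218501 m ≈ 220 km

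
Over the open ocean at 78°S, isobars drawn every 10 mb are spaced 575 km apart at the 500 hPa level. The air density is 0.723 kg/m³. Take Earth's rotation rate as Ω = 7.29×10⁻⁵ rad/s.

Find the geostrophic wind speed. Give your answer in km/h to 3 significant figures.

Coriolis parameter at 78°S:
f = 2Ω sin φ = 2 × 7.29×10⁻⁵ × sin 78° = 1.43×10⁻⁴ s⁻¹
Pressure gradient: |∂P/∂n| = 1000 Pa / 575000 m = 1.74×10⁻³ Pa/m
Geostrophic balance (pressure-gradient force = Coriolis force):
V_g = (1/(fρ)) |∂P/∂n| = 1.74×10⁻³ / (1.43×10⁻⁴ × 0.723) = 16.9 m/s
Converting: 16.9 m/s × 3.6 = 60.7 km/h

60.7 km/h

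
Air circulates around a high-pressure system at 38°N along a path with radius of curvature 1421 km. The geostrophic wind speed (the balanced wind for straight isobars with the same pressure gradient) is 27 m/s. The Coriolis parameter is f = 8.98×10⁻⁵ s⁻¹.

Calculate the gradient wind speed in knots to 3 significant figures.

Around a high, pressure-gradient force acts outward with centrifugal, so Coriolis balances both:
fV = (1/ρ)|∂P/∂n| + V²/R  →  V² − fR·V + fR·V_g = 0
With fR = 8.98×10⁻⁵ × 1421×10³ m = 128 m/s:
V = [fR − √((fR)² − 4 fR V_g)]/2 = [128 − √(128² − 4×128×27)]/2 = 38.8 m/s
Supergeostrophic (V > V_g = 27 m/s), as expected around a high.
Converting: 38.8 m/s × 1.944 = 75.4 knots

75.4 knots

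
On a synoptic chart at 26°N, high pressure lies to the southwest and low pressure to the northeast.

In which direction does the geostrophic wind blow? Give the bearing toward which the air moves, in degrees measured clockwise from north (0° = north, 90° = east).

The pressure-gradient force points toward the northeast (bearing 045°).
Geostrophic balance: in the Northern Hemisphere the Coriolis force deflects motion to the right, so the geostrophic wind blows 90° to the right of the pressure-gradient force (low pressure on the left).
Rotating 045° by 90° clockwise gives 135° — the wind blows toward the southeast.

135°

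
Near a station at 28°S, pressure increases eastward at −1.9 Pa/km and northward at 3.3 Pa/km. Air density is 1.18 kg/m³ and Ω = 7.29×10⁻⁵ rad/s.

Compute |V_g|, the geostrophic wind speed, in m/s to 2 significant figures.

47 m/s

Coriolis parameter at 28°S:
f = 2Ω sin φ = 2 × 7.29×10⁻⁵ × sin 28° = 6.84×10⁻⁵ s⁻¹
In the Southern Hemisphere f is negative: f = −6.84×10⁻⁵ s⁻¹.
Component geostrophic relations (x east, y north):
u_g = −(1/(fρ)) ∂P/∂y,  v_g = (1/(fρ)) ∂P/∂x
u_g = −(3.3×10⁻³)/(−6.84×10⁻⁵ × 1.18) = 40.9 m/s;  v_g = (−1.9×10⁻³)/(−6.84×10⁻⁵ × 1.18) = 23.5 m/s
|V_g| = √(u_g² + v_g²) = 47.1 m/s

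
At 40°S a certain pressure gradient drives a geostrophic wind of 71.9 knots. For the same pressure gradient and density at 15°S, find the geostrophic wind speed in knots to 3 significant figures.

With the same pressure gradient and density, V_g ∝ 1/f ∝ 1/sin φ.
V₂ = V₁ · sin φ₁ / sin φ₂ = 71.9 × sin 40° / sin 15°
V₂ = 71.9 × 0.6428/0.2588 = 179 knots

179 knots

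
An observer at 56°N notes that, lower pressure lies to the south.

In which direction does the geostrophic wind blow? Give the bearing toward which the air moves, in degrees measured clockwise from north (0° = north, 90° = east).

270°

The pressure-gradient force points toward the south (bearing 180°).
Geostrophic balance: in the Northern Hemisphere the Coriolis force deflects motion to the right, so the geostrophic wind blows 90° to the right of the pressure-gradient force (low pressure on the left).
Rotating 180° by 90° clockwise gives 270° — the wind blows toward the west.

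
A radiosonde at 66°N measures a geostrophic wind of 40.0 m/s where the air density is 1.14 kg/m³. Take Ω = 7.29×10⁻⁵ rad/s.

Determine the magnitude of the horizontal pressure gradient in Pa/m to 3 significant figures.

6.07×10⁻³ Pa/m

Coriolis parameter at 66°N:
f = 2Ω sin φ = 2 × 7.29×10⁻⁵ × sin 66° = 1.33×10⁻⁴ s⁻¹
Geostrophic balance rearranged: |∂P/∂n| = f ρ V_g
|∂P/∂n| = 1.33×10⁻⁴ × 1.14 × 40.0 = 6.07×10⁻³ Pa/m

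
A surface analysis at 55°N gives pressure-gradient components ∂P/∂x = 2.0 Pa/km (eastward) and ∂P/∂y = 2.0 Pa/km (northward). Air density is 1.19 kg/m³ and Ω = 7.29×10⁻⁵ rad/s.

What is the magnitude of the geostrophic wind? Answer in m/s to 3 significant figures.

19.9 m/s

Coriolis parameter at 55°N:
f = 2Ω sin φ = 2 × 7.29×10⁻⁵ × sin 55° = 1.19×10⁻⁴ s⁻¹
Component geostrophic relations (x east, y north):
u_g = −(1/(fρ)) ∂P/∂y,  v_g = (1/(fρ)) ∂P/∂x
u_g = −(2.0×10⁻³)/(1.19×10⁻⁴ × 1.19) = −14.1 m/s;  v_g = (2.0×10⁻³)/(1.19×10⁻⁴ × 1.19) = 14.1 m/s
|V_g| = √(u_g² + v_g²) = 19.9 m/s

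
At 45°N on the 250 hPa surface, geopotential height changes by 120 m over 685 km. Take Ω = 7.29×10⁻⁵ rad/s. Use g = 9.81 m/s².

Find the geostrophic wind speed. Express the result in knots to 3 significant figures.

Coriolis parameter at 45°N:
f = 2Ω sin φ = 2 × 7.29×10⁻⁵ × sin 45° = 1.03×10⁻⁴ s⁻¹
Height gradient: |∂Z/∂n| = 120 m / 685000 m = 1.75×10⁻⁴
On a pressure surface, geostrophic balance gives V_g = (g/f)|∂Z/∂n|:
V_g = 9.81 × 1.75×10⁻⁴ / 1.03×10⁻⁴ = 16.7 m/s
Converting: 16.7 m/s × 1.944 = 32.4 knots

32.4 knots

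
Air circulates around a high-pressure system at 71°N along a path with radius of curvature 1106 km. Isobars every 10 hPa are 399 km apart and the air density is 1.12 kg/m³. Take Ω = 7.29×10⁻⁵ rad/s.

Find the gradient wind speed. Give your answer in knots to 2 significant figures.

Coriolis parameter at 71°N:
f = 2Ω sin φ = 2 × 7.29×10⁻⁵ × sin 71° = 1.38×10⁻⁴ s⁻¹
Pressure gradient: |∂P/∂n| = 1000 Pa / 399000 m = 2.51×10⁻³ Pa/m
Geostrophic speed: V_g = |∂P/∂n|/(fρ) = 2.51×10⁻³/(1.38×10⁻⁴ × 1.12) = 16.2 m/s
Around a high, pressure-gradient force acts outward with centrifugal, so Coriolis balances both:
fV = (1/ρ)|∂P/∂n| + V²/R  →  V² − fR·V + fR·V_g = 0
With fR = 1.38×10⁻⁴ × 1106×10³ m = 152 m/s:
V = [fR − √((fR)² − 4 fR V_g)]/2 = [152 − √(152² − 4×152×16.2)]/2 = 18.5 m/s
Supergeostrophic (V > V_g = 16.2 m/s), as expected around a high.
Converting: 18.5 m/s × 1.944 = 36 knots

36 knots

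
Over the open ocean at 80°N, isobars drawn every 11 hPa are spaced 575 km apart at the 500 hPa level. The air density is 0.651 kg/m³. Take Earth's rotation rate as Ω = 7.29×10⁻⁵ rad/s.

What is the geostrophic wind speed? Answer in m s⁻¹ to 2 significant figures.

Coriolis parameter at 80°N:
f = 2Ω sin φ = 2 × 7.29×10⁻⁵ × sin 80° = 1.44×10⁻⁴ s⁻¹
Pressure gradient: |∂P/∂n| = 1100 Pa / 575000 m = 1.91×10⁻³ Pa/m
Geostrophic balance (pressure-gradient force = Coriolis force):
V_g = (1/(fρ)) |∂P/∂n| = 1.91×10⁻³ / (1.44×10⁻⁴ × 0.651) = 20.5 m/s

20 m s⁻¹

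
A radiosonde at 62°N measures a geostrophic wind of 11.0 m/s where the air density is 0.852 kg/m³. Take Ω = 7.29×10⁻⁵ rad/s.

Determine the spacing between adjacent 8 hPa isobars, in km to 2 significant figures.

Coriolis parameter at 62°N:
f = 2Ω sin φ = 2 × 7.29×10⁻⁵ × sin 62° = 1.29×10⁻⁴ s⁻¹
Geostrophic balance rearranged: |∂P/∂n| = f ρ V_g
|∂P/∂n| = 1.29×10⁻⁴ × 0.852 × 11.0 = 1.21×10⁻³ Pa/m
Isobar spacing: Δn = ΔP/|∂P/∂n| = 800 Pa / 1.21×10⁻³ Pa/m = 663079 m ≈ 660 km

660 km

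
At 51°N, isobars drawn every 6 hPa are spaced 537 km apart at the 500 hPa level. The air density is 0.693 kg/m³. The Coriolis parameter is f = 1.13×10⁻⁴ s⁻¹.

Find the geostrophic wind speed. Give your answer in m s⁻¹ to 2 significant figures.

14 m s⁻¹

Pressure gradient: |∂P/∂n| = 600 Pa / 537000 m = 1.12×10⁻³ Pa/m
Geostrophic balance (pressure-gradient force = Coriolis force):
V_g = (1/(fρ)) |∂P/∂n| = 1.12×10⁻³ / (1.13×10⁻⁴ × 0.693) = 14.3 m/s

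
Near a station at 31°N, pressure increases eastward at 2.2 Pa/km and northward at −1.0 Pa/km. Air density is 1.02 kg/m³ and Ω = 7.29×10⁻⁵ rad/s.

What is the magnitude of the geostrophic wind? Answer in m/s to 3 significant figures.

Coriolis parameter at 31°N:
f = 2Ω sin φ = 2 × 7.29×10⁻⁵ × sin 31° = 7.51×10⁻⁵ s⁻¹
Component geostrophic relations (x east, y north):
u_g = −(1/(fρ)) ∂P/∂y,  v_g = (1/(fρ)) ∂P/∂x
u_g = −(−1.0×10⁻³)/(7.51×10⁻⁵ × 1.02) = 13.1 m/s;  v_g = (2.2×10⁻³)/(7.51×10⁻⁵ × 1.02) = 28.7 m/s
|V_g| = √(u_g² + v_g²) = 31.6 m/s

31.6 m/s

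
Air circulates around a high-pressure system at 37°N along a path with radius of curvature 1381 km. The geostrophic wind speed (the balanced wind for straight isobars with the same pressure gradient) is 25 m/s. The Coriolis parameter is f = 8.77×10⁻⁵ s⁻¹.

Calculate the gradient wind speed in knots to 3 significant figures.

68.6 knots

Around a high, pressure-gradient force acts outward with centrifugal, so Coriolis balances both:
fV = (1/ρ)|∂P/∂n| + V²/R  →  V² − fR·V + fR·V_g = 0
With fR = 8.77×10⁻⁵ × 1381×10³ m = 121 m/s:
V = [fR − √((fR)² − 4 fR V_g)]/2 = [121 − √(121² − 4×121×25)]/2 = 35.3 m/s
Supergeostrophic (V > V_g = 25 m/s), as expected around a high.
Converting: 35.3 m/s × 1.944 = 68.6 knots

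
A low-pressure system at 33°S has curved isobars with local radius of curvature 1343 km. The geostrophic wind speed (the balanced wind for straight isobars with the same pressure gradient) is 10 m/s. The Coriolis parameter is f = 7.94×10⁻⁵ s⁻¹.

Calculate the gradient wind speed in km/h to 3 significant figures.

33.1 km/h

Around a low, centrifugal force acts outward with Coriolis, so pressure-gradient force balances both:
(1/ρ)|∂P/∂n| = fV + V²/R  →  V² + fR·V − fR·V_g = 0
With fR = 7.94×10⁻⁵ × 1343×10³ m = 107 m/s:
V = [−fR + √((fR)² + 4 fR V_g)]/2 = [−107 + √(107² + 4×107×10)]/2 = 9.21 m/s
Subgeostrophic (V < V_g = 10 m/s), as expected around a low.
Converting: 9.21 m/s × 3.6 = 33.1 km/h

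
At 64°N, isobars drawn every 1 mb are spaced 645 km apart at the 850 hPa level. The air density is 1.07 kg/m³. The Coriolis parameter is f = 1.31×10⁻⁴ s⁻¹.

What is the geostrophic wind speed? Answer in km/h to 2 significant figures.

Pressure gradient: |∂P/∂n| = 100 Pa / 645000 m = 1.55×10⁻⁴ Pa/m
Geostrophic balance (pressure-gradient force = Coriolis force):
V_g = (1/(fρ)) |∂P/∂n| = 1.55×10⁻⁴ / (1.31×10⁻⁴ × 1.07) = 1.11 m/s
Converting: 1.11 m/s × 3.6 = 4.0 km/h

4.0 km/h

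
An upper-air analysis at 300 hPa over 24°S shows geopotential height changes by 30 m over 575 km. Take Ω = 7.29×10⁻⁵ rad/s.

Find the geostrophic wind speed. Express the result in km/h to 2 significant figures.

Coriolis parameter at 24°S:
f = 2Ω sin φ = 2 × 7.29×10⁻⁵ × sin 24° = 5.93×10⁻⁵ s⁻¹
Height gradient: |∂Z/∂n| = 30 m / 575000 m = 5.22×10⁻⁵
On a pressure surface, geostrophic balance gives V_g = (g/f)|∂Z/∂n|:
V_g = 9.81 × 5.22×10⁻⁵ / 5.93×10⁻⁵ = 8.63 m/s
Converting: 8.63 m/s × 3.6 = 31 km/h

31 km/h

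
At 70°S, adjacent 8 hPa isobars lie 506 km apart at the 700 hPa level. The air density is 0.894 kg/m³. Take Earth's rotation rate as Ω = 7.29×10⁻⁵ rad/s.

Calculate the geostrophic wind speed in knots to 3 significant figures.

25.1 knots

Coriolis parameter at 70°S:
f = 2Ω sin φ = 2 × 7.29×10⁻⁵ × sin 70° = 1.37×10⁻⁴ s⁻¹
Pressure gradient: |∂P/∂n| = 800 Pa / 506000 m = 1.58×10⁻³ Pa/m
Geostrophic balance (pressure-gradient force = Coriolis force):
V_g = (1/(fρ)) |∂P/∂n| = 1.58×10⁻³ / (1.37×10⁻⁴ × 0.894) = 12.9 m/s
Converting: 12.9 m/s × 1.944 = 25.1 knots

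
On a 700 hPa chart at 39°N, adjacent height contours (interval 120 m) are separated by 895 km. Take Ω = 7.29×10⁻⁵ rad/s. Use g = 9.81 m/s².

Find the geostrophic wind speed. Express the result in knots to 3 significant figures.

Coriolis parameter at 39°N:
f = 2Ω sin φ = 2 × 7.29×10⁻⁵ × sin 39° = 9.18×10⁻⁵ s⁻¹
Height gradient: |∂Z/∂n| = 120 m / 895000 m = 1.34×10⁻⁴
On a pressure surface, geostrophic balance gives V_g = (g/f)|∂Z/∂n|:
V_g = 9.81 × 1.34×10⁻⁴ / 9.18×10⁻⁵ = 14.3 m/s
Converting: 14.3 m/s × 1.944 = 27.9 knots

27.9 knots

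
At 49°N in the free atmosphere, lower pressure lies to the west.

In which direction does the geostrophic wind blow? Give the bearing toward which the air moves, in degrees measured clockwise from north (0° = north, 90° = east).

000°

The pressure-gradient force points toward the west (bearing 270°).
Geostrophic balance: in the Northern Hemisphere the Coriolis force deflects motion to the right, so the geostrophic wind blows 90° to the right of the pressure-gradient force (low pressure on the left).
Rotating 270° by 90° clockwise gives 000° — the wind blows toward the north.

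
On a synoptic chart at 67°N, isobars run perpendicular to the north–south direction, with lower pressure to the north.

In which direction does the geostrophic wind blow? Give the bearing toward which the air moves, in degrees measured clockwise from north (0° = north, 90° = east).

The pressure-gradient force points toward the north (bearing 000°).
Geostrophic balance: in the Northern Hemisphere the Coriolis force deflects motion to the right, so the geostrophic wind blows 90° to the right of the pressure-gradient force (low pressure on the left).
Rotating 000° by 90° clockwise gives 090° — the wind blows toward the east.

090°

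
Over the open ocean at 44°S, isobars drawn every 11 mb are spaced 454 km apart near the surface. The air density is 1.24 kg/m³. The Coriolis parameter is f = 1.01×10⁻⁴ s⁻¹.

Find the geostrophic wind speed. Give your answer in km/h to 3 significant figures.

69.6 km/h

Pressure gradient: |∂P/∂n| = 1100 Pa / 454000 m = 2.42×10⁻³ Pa/m
Geostrophic balance (pressure-gradient force = Coriolis force):
V_g = (1/(fρ)) |∂P/∂n| = 2.42×10⁻³ / (1.01×10⁻⁴ × 1.24) = 19.3 m/s
Converting: 19.3 m/s × 3.6 = 69.6 km/h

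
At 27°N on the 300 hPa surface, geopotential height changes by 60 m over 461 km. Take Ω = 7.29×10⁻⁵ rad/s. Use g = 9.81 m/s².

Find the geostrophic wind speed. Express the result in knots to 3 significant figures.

Coriolis parameter at 27°N:
f = 2Ω sin φ = 2 × 7.29×10⁻⁵ × sin 27° = 6.62×10⁻⁵ s⁻¹
Height gradient: |∂Z/∂n| = 60 m / 461000 m = 1.30×10⁻⁴
On a pressure surface, geostrophic balance gives V_g = (g/f)|∂Z/∂n|:
V_g = 9.81 × 1.30×10⁻⁴ / 6.62×10⁻⁵ = 19.3 m/s
Converting: 19.3 m/s × 1.944 = 37.5 knots

37.5 knots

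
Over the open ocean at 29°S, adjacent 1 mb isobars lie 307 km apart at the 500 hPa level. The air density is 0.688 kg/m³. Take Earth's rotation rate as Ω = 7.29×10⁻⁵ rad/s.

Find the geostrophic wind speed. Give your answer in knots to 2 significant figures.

13 knots

Coriolis parameter at 29°S:
f = 2Ω sin φ = 2 × 7.29×10⁻⁵ × sin 29° = 7.07×10⁻⁵ s⁻¹
Pressure gradient: |∂P/∂n| = 100 Pa / 307000 m = 3.26×10⁻⁴ Pa/m
Geostrophic balance (pressure-gradient force = Coriolis force):
V_g = (1/(fρ)) |∂P/∂n| = 3.26×10⁻⁴ / (7.07×10⁻⁵ × 0.688) = 6.70 m/s
Converting: 6.70 m/s × 1.944 = 13 knots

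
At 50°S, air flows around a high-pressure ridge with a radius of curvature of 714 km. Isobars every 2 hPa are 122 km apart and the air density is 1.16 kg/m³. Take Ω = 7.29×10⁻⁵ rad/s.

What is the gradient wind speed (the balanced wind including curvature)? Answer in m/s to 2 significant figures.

16 m/s

Coriolis parameter at 50°S:
f = 2Ω sin φ = 2 × 7.29×10⁻⁵ × sin 50° = 1.12×10⁻⁴ s⁻¹
Pressure gradient: |∂P/∂n| = 200 Pa / 122000 m = 1.64×10⁻³ Pa/m
Geostrophic speed: V_g = |∂P/∂n|/(fρ) = 1.64×10⁻³/(1.12×10⁻⁴ × 1.16) = 12.7 m/s
Around a high, pressure-gradient force acts outward with centrifugal, so Coriolis balances both:
fV = (1/ρ)|∂P/∂n| + V²/R  →  V² − fR·V + fR·V_g = 0
With fR = 1.12×10⁻⁴ × 714×10³ m = 79.7 m/s:
V = [fR − √((fR)² − 4 fR V_g)]/2 = [79.7 − √(79.7² − 4×79.7×12.7)]/2 = 15.8 m/s
Supergeostrophic (V > V_g = 12.7 m/s), as expected around a high.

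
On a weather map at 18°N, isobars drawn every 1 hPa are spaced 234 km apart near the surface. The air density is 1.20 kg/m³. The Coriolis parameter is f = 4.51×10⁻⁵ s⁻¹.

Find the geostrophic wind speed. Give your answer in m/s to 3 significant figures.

7.90 m/s

Pressure gradient: |∂P/∂n| = 100 Pa / 234000 m = 4.27×10⁻⁴ Pa/m
Geostrophic balance (pressure-gradient force = Coriolis force):
V_g = (1/(fρ)) |∂P/∂n| = 4.27×10⁻⁴ / (4.51×10⁻⁵ × 1.20) = 7.90 m/s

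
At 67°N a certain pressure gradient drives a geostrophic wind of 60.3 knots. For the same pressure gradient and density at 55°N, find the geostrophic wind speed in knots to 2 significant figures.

68 knots

With the same pressure gradient and density, V_g ∝ 1/f ∝ 1/sin φ.
V₂ = V₁ · sin φ₁ / sin φ₂ = 60.3 × sin 67° / sin 55°
V₂ = 60.3 × 0.9205/0.8192 = 68 knots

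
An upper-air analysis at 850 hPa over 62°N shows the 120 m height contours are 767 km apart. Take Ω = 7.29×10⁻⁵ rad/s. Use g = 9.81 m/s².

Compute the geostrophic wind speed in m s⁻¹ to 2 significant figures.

12 m s⁻¹

Coriolis parameter at 62°N:
f = 2Ω sin φ = 2 × 7.29×10⁻⁵ × sin 62° = 1.29×10⁻⁴ s⁻¹
Height gradient: |∂Z/∂n| = 120 m / 767000 m = 1.56×10⁻⁴
On a pressure surface, geostrophic balance gives V_g = (g/f)|∂Z/∂n|:
V_g = 9.81 × 1.56×10⁻⁴ / 1.29×10⁻⁴ = 11.9 m/s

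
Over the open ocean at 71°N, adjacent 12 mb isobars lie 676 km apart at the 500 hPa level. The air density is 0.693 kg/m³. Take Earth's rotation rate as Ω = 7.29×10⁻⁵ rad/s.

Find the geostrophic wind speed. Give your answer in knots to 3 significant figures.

36.1 knots

Coriolis parameter at 71°N:
f = 2Ω sin φ = 2 × 7.29×10⁻⁵ × sin 71° = 1.38×10⁻⁴ s⁻¹
Pressure gradient: |∂P/∂n| = 1200 Pa / 676000 m = 1.78×10⁻³ Pa/m
Geostrophic balance (pressure-gradient force = Coriolis force):
V_g = (1/(fρ)) |∂P/∂n| = 1.78×10⁻³ / (1.38×10⁻⁴ × 0.693) = 18.6 m/s
Converting: 18.6 m/s × 1.944 = 36.1 knots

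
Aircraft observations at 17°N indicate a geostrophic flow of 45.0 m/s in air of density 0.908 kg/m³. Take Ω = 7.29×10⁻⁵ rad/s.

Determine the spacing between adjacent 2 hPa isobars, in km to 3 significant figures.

Coriolis parameter at 17°N:
f = 2Ω sin φ = 2 × 7.29×10⁻⁵ × sin 17° = 4.26×10⁻⁵ s⁻¹
Geostrophic balance rearranged: |∂P/∂n| = f ρ V_g
|∂P/∂n| = 4.26×10⁻⁵ × 0.908 × 45.0 = 1.74×10⁻³ Pa/m
Isobar spacing: Δn = ΔP/|∂P/∂n| = 200 Pa / 1.74×10⁻³ Pa/m = 114826 m ≈ 115 km

115 km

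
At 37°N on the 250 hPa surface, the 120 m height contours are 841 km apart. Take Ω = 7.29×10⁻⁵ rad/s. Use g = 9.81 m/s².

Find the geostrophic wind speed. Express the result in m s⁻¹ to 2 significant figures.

16 m s⁻¹

Coriolis parameter at 37°N:
f = 2Ω sin φ = 2 × 7.29×10⁻⁵ × sin 37° = 8.77×10⁻⁵ s⁻¹
Height gradient: |∂Z/∂n| = 120 m / 841000 m = 1.43×10⁻⁴
On a pressure surface, geostrophic balance gives V_g = (g/f)|∂Z/∂n|:
V_g = 9.81 × 1.43×10⁻⁴ / 8.77×10⁻⁵ = 16.0 m/s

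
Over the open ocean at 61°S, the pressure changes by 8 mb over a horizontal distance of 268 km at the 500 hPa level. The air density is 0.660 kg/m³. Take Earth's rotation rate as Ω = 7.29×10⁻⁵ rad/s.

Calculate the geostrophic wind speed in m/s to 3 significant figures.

35.5 m/s

Coriolis parameter at 61°S:
f = 2Ω sin φ = 2 × 7.29×10⁻⁵ × sin 61° = 1.28×10⁻⁴ s⁻¹
Pressure gradient: |∂P/∂n| = 800 Pa / 268000 m = 2.99×10⁻³ Pa/m
Geostrophic balance (pressure-gradient force = Coriolis force):
V_g = (1/(fρ)) |∂P/∂n| = 2.99×10⁻³ / (1.28×10⁻⁴ × 0.660) = 35.5 m/s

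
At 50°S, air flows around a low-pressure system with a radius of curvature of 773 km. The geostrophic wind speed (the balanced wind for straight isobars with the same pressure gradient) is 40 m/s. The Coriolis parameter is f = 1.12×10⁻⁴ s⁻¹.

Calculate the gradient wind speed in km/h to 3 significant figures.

107 km/h

Around a low, centrifugal force acts outward with Coriolis, so pressure-gradient force balances both:
(1/ρ)|∂P/∂n| = fV + V²/R  →  V² + fR·V − fR·V_g = 0
With fR = 1.12×10⁻⁴ × 773×10³ m = 86.6 m/s:
V = [−fR + √((fR)² + 4 fR V_g)]/2 = [−86.6 + √(86.6² + 4×86.6×40)]/2 = 29.8 m/s
Subgeostrophic (V < V_g = 40 m/s), as expected around a low.
Converting: 29.8 m/s × 3.6 = 107 km/h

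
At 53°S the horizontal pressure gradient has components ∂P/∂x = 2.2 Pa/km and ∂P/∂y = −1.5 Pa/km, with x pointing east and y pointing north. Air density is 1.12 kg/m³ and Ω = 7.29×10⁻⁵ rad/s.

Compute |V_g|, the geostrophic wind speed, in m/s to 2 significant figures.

20 m/s

Coriolis parameter at 53°S:
f = 2Ω sin φ = 2 × 7.29×10⁻⁵ × sin 53° = 1.16×10⁻⁴ s⁻¹
In the Southern Hemisphere f is negative: f = −1.16×10⁻⁴ s⁻¹.
Component geostrophic relations (x east, y north):
u_g = −(1/(fρ)) ∂P/∂y,  v_g = (1/(fρ)) ∂P/∂x
u_g = −(−1.5×10⁻³)/(−1.16×10⁻⁴ × 1.12) = −11.5 m/s;  v_g = (2.2×10⁻³)/(−1.16×10⁻⁴ × 1.12) = −16.9 m/s
|V_g| = √(u_g² + v_g²) = 20.4 m/s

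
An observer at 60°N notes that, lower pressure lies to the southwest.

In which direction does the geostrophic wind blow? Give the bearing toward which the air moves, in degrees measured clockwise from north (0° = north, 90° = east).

315°

The pressure-gradient force points toward the southwest (bearing 225°).
Geostrophic balance: in the Northern Hemisphere the Coriolis force deflects motion to the right, so the geostrophic wind blows 90° to the right of the pressure-gradient force (low pressure on the left).
Rotating 225° by 90° clockwise gives 315° — the wind blows toward the northwest.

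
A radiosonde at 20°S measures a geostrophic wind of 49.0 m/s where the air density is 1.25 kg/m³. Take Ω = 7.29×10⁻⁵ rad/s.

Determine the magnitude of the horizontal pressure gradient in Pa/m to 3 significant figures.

Coriolis parameter at 20°S:
f = 2Ω sin φ = 2 × 7.29×10⁻⁵ × sin 20° = 4.99×10⁻⁵ s⁻¹
Geostrophic balance rearranged: |∂P/∂n| = f ρ V_g
|∂P/∂n| = 4.99×10⁻⁵ × 1.25 × 49.0 = 3.05×10⁻³ Pa/m

3.05×10⁻³ Pa/m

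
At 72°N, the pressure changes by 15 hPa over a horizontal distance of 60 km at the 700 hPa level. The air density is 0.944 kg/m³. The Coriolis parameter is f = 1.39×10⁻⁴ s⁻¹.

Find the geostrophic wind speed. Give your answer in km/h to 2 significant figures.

690 km/h

Pressure gradient: |∂P/∂n| = 1500 Pa / 60000 m = 2.50×10⁻² Pa/m
Geostrophic balance (pressure-gradient force = Coriolis force):
V_g = (1/(fρ)) |∂P/∂n| = 2.50×10⁻² / (1.39×10⁻⁴ × 0.944) = 191 m/s
Converting: 191 m/s × 3.6 = 690 km/h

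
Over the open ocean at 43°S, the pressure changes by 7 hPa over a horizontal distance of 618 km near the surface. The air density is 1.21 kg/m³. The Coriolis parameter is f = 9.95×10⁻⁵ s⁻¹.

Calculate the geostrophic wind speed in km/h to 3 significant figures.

33.9 km/h

Pressure gradient: |∂P/∂n| = 700 Pa / 618000 m = 1.13×10⁻³ Pa/m
Geostrophic balance (pressure-gradient force = Coriolis force):
V_g = (1/(fρ)) |∂P/∂n| = 1.13×10⁻³ / (9.95×10⁻⁵ × 1.21) = 9.41 m/s
Converting: 9.41 m/s × 3.6 = 33.9 km/h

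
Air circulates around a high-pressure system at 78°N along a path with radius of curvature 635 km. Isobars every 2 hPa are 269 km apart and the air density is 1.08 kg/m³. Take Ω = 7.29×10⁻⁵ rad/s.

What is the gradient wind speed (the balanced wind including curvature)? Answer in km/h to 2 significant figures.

Coriolis parameter at 78°N:
f = 2Ω sin φ = 2 × 7.29×10⁻⁵ × sin 78° = 1.43×10⁻⁴ s⁻¹
Pressure gradient: |∂P/∂n| = 200 Pa / 269000 m = 7.43×10⁻⁴ Pa/m
Geostrophic speed: V_g = |∂P/∂n|/(fρ) = 7.43×10⁻⁴/(1.43×10⁻⁴ × 1.08) = 4.83 m/s
Around a high, pressure-gradient force acts outward with centrifugal, so Coriolis balances both:
fV = (1/ρ)|∂P/∂n| + V²/R  →  V² − fR·V + fR·V_g = 0
With fR = 1.43×10⁻⁴ × 635×10³ m = 90.6 m/s:
V = [fR − √((fR)² − 4 fR V_g)]/2 = [90.6 − √(90.6² − 4×90.6×4.83)]/2 = 5.12 m/s
Supergeostrophic (V > V_g = 4.83 m/s), as expected around a high.
Converting: 5.12 m/s × 3.6 = 18 km/h

18 km/h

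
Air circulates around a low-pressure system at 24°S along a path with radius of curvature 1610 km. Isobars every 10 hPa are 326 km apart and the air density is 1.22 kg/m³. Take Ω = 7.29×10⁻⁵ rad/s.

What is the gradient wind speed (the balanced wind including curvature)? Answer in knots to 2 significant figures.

Coriolis parameter at 24°S:
f = 2Ω sin φ = 2 × 7.29×10⁻⁵ × sin 24° = 5.93×10⁻⁵ s⁻¹
Pressure gradient: |∂P/∂n| = 1000 Pa / 326000 m = 3.07×10⁻³ Pa/m
Geostrophic speed: V_g = |∂P/∂n|/(fρ) = 3.07×10⁻³/(5.93×10⁻⁵ × 1.22) = 42.4 m/s
Around a low, centrifugal force acts outward with Coriolis, so pressure-gradient force balances both:
(1/ρ)|∂P/∂n| = fV + V²/R  →  V² + fR·V − fR·V_g = 0
With fR = 5.93×10⁻⁵ × 1610×10³ m = 95.5 m/s:
V = [−fR + √((fR)² + 4 fR V_g)]/2 = [−95.5 + √(95.5² + 4×95.5×42.4)]/2 = 31.8 m/s
Subgeostrophic (V < V_g = 42.4 m/s), as expected around a low.
Converting: 31.8 m/s × 1.944 = 62 knots

62 knots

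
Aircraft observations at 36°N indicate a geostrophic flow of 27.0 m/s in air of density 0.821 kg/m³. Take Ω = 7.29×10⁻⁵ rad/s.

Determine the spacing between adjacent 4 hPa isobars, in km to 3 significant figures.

Coriolis parameter at 36°N:
f = 2Ω sin φ = 2 × 7.29×10⁻⁵ × sin 36° = 8.57×10⁻⁵ s⁻¹
Geostrophic balance rearranged: |∂P/∂n| = f ρ V_g
|∂P/∂n| = 8.57×10⁻⁵ × 0.821 × 27.0 = 1.90×10⁻³ Pa/m
Isobar spacing: Δn = ΔP/|∂P/∂n| = 400 Pa / 1.90×10⁻³ Pa/m = 210560 m ≈ 211 km

211 km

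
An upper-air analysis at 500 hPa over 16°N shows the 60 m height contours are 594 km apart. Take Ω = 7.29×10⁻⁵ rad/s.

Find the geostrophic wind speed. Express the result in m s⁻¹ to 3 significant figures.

Coriolis parameter at 16°N:
f = 2Ω sin φ = 2 × 7.29×10⁻⁵ × sin 16° = 4.02×10⁻⁵ s⁻¹
Height gradient: |∂Z/∂n| = 60 m / 594000 m = 1.01×10⁻⁴
On a pressure surface, geostrophic balance gives V_g = (g/f)|∂Z/∂n|:
V_g = 9.81 × 1.01×10⁻⁴ / 4.02×10⁻⁵ = 24.7 m/s

24.7 m s⁻¹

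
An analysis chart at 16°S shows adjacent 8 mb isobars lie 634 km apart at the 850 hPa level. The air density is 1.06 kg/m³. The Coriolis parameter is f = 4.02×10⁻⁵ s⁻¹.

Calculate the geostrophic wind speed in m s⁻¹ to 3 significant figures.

29.6 m s⁻¹

Pressure gradient: |∂P/∂n| = 800 Pa / 634000 m = 1.26×10⁻³ Pa/m
Geostrophic balance (pressure-gradient force = Coriolis force):
V_g = (1/(fρ)) |∂P/∂n| = 1.26×10⁻³ / (4.02×10⁻⁵ × 1.06) = 29.6 m/s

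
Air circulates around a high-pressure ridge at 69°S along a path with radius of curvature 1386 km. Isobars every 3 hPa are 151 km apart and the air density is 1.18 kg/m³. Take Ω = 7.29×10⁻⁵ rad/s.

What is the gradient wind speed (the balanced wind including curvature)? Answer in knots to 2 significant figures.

Coriolis parameter at 69°S:
f = 2Ω sin φ = 2 × 7.29×10⁻⁵ × sin 69° = 1.36×10⁻⁴ s⁻¹
Pressure gradient: |∂P/∂n| = 300 Pa / 151000 m = 1.99×10⁻³ Pa/m
Geostrophic speed: V_g = |∂P/∂n|/(fρ) = 1.99×10⁻³/(1.36×10⁻⁴ × 1.18) = 12.4 m/s
Around a high, pressure-gradient force acts outward with centrifugal, so Coriolis balances both:
fV = (1/ρ)|∂P/∂n| + V²/R  →  V² − fR·V + fR·V_g = 0
With fR = 1.36×10⁻⁴ × 1386×10³ m = 189 m/s:
V = [fR − √((fR)² − 4 fR V_g)]/2 = [189 − √(189² − 4×189×12.4)]/2 = 13.3 m/s
Supergeostrophic (V > V_g = 12.4 m/s), as expected around a high.
Converting: 13.3 m/s × 1.944 = 26 knots

26 knots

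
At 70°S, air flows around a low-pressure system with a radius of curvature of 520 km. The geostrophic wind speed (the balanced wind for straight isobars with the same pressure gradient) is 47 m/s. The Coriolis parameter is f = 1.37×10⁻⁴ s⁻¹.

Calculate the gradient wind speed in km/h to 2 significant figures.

Around a low, centrifugal force acts outward with Coriolis, so pressure-gradient force balances both:
(1/ρ)|∂P/∂n| = fV + V²/R  →  V² + fR·V − fR·V_g = 0
With fR = 1.37×10⁻⁴ × 520×10³ m = 71.2 m/s:
V = [−fR + √((fR)² + 4 fR V_g)]/2 = [−71.2 + √(71.2² + 4×71.2×47)]/2 = 32.3 m/s
Subgeostrophic (V < V_g = 47 m/s), as expected around a low.
Converting: 32.3 m/s × 3.6 = 120 km/h

120 km/h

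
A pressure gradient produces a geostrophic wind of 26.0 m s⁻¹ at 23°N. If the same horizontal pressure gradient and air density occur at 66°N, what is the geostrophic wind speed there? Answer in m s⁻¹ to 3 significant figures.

With the same pressure gradient and density, V_g ∝ 1/f ∝ 1/sin φ.
V₂ = V₁ · sin φ₁ / sin φ₂ = 26.0 × sin 23° / sin 66°
V₂ = 26.0 × 0.3907/0.9135 = 11.1 m s⁻¹

11.1 m s⁻¹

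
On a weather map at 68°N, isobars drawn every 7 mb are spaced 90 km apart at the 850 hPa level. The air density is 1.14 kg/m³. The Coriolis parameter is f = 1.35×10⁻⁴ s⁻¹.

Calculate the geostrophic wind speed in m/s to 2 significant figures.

Pressure gradient: |∂P/∂n| = 700 Pa / 90000 m = 7.78×10⁻³ Pa/m
Geostrophic balance (pressure-gradient force = Coriolis force):
V_g = (1/(fρ)) |∂P/∂n| = 7.78×10⁻³ / (1.35×10⁻⁴ × 1.14) = 50.5 m/s

51 m/s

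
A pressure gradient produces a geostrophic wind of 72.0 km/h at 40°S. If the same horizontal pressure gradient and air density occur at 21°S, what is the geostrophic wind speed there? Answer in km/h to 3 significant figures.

With the same pressure gradient and density, V_g ∝ 1/f ∝ 1/sin φ.
V₂ = V₁ · sin φ₁ / sin φ₂ = 72.0 × sin 40° / sin 21°
V₂ = 72.0 × 0.6428/0.3584 = 129 km/h

129 km/h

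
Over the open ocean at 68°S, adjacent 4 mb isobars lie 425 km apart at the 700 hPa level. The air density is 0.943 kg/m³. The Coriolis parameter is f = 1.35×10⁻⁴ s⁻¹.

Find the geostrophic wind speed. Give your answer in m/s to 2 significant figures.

Pressure gradient: |∂P/∂n| = 400 Pa / 425000 m = 9.41×10⁻⁴ Pa/m
Geostrophic balance (pressure-gradient force = Coriolis force):
V_g = (1/(fρ)) |∂P/∂n| = 9.41×10⁻⁴ / (1.35×10⁻⁴ × 0.943) = 7.39 m/s

7.4 m/s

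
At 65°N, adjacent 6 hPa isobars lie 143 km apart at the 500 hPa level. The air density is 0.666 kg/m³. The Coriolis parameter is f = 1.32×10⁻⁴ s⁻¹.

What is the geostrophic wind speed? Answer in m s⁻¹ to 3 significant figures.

Pressure gradient: |∂P/∂n| = 600 Pa / 143000 m = 4.20×10⁻³ Pa/m
Geostrophic balance (pressure-gradient force = Coriolis force):
V_g = (1/(fρ)) |∂P/∂n| = 4.20×10⁻³ / (1.32×10⁻⁴ × 0.666) = 47.7 m/s

47.7 m s⁻¹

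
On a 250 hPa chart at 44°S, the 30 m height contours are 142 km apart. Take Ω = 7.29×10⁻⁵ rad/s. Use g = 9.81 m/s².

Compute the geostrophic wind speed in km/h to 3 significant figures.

Coriolis parameter at 44°S:
f = 2Ω sin φ = 2 × 7.29×10⁻⁵ × sin 44° = 1.01×10⁻⁴ s⁻¹
Height gradient: |∂Z/∂n| = 30 m / 142000 m = 2.11×10⁻⁴
On a pressure surface, geostrophic balance gives V_g = (g/f)|∂Z/∂n|:
V_g = 9.81 × 2.11×10⁻⁴ / 1.01×10⁻⁴ = 20.5 m/s
Converting: 20.5 m/s × 3.6 = 73.7 km/h

73.7 km/h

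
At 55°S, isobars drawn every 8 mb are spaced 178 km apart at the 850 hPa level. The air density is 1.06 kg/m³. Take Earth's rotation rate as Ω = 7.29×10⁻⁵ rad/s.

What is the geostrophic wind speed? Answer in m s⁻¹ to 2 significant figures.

36 m s⁻¹

Coriolis parameter at 55°S:
f = 2Ω sin φ = 2 × 7.29×10⁻⁵ × sin 55° = 1.19×10⁻⁴ s⁻¹
Pressure gradient: |∂P/∂n| = 800 Pa / 178000 m = 4.49×10⁻³ Pa/m
Geostrophic balance (pressure-gradient force = Coriolis force):
V_g = (1/(fρ)) |∂P/∂n| = 4.49×10⁻³ / (1.19×10⁻⁴ × 1.06) = 35.5 m/s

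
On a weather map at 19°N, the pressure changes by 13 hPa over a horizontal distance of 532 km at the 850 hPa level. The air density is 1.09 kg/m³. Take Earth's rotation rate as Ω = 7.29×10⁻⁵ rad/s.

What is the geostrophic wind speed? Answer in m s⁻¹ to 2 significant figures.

47 m s⁻¹

Coriolis parameter at 19°N:
f = 2Ω sin φ = 2 × 7.29×10⁻⁵ × sin 19° = 4.75×10⁻⁵ s⁻¹
Pressure gradient: |∂P/∂n| = 1300 Pa / 532000 m = 2.44×10⁻³ Pa/m
Geostrophic balance (pressure-gradient force = Coriolis force):
V_g = (1/(fρ)) |∂P/∂n| = 2.44×10⁻³ / (4.75×10⁻⁵ × 1.09) = 47.2 m/s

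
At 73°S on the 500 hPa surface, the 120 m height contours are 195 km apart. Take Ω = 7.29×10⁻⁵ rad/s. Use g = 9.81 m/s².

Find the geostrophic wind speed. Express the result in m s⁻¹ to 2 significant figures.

Coriolis parameter at 73°S:
f = 2Ω sin φ = 2 × 7.29×10⁻⁵ × sin 73° = 1.39×10⁻⁴ s⁻¹
Height gradient: |∂Z/∂n| = 120 m / 195000 m = 6.15×10⁻⁴
On a pressure surface, geostrophic balance gives V_g = (g/f)|∂Z/∂n|:
V_g = 9.81 × 6.15×10⁻⁴ / 1.39×10⁻⁴ = 43.3 m/s

43 m s⁻¹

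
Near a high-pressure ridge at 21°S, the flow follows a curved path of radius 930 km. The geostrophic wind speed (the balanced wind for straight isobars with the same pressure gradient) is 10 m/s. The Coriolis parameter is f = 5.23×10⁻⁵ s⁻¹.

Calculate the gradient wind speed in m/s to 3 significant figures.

Around a high, pressure-gradient force acts outward with centrifugal, so Coriolis balances both:
fV = (1/ρ)|∂P/∂n| + V²/R  →  V² − fR·V + fR·V_g = 0
With fR = 5.23×10⁻⁵ × 930×10³ m = 48.6 m/s:
V = [fR − √((fR)² − 4 fR V_g)]/2 = [48.6 − √(48.6² − 4×48.6×10)]/2 = 14.1 m/s
Supergeostrophic (V > V_g = 10 m/s), as expected around a high.

14.1 m/s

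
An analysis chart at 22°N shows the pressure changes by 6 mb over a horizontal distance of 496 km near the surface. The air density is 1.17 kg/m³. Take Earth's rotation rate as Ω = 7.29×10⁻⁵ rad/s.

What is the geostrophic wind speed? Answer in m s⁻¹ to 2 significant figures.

Coriolis parameter at 22°N:
f = 2Ω sin φ = 2 × 7.29×10⁻⁵ × sin 22° = 5.46×10⁻⁵ s⁻¹
Pressure gradient: |∂P/∂n| = 600 Pa / 496000 m = 1.21×10⁻³ Pa/m
Geostrophic balance (pressure-gradient force = Coriolis force):
V_g = (1/(fρ)) |∂P/∂n| = 1.21×10⁻³ / (5.46×10⁻⁵ × 1.17) = 18.9 m/s

19 m s⁻¹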